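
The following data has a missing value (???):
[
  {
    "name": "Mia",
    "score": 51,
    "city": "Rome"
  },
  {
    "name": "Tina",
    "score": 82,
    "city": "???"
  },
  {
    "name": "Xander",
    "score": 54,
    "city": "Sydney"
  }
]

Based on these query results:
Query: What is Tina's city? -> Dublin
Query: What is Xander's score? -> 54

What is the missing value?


The missing value is Tina's city
From query: Tina's city = Dublin

ANSWER: Dublin


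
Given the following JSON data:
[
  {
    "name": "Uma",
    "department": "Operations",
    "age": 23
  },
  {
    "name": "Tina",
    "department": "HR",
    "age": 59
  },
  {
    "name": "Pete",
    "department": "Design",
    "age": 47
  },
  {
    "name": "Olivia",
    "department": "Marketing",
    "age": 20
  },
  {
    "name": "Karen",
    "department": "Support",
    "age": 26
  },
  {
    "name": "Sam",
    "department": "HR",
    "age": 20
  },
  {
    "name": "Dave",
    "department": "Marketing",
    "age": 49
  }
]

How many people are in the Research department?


Scanning records for department = Research
  No matches found
Count: 0

ANSWER: 0


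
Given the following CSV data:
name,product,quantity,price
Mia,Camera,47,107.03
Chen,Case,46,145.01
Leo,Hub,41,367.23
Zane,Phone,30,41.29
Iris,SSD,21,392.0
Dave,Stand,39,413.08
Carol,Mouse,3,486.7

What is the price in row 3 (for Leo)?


Row 3: Leo
Column 'price' = 367.23

ANSWER: 367.23


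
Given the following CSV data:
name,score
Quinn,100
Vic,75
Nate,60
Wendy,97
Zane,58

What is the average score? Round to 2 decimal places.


Scores: 100, 75, 60, 97, 58
Sum = 390
Count = 5
Average = 390 / 5 = 78.00

ANSWER: 78.00


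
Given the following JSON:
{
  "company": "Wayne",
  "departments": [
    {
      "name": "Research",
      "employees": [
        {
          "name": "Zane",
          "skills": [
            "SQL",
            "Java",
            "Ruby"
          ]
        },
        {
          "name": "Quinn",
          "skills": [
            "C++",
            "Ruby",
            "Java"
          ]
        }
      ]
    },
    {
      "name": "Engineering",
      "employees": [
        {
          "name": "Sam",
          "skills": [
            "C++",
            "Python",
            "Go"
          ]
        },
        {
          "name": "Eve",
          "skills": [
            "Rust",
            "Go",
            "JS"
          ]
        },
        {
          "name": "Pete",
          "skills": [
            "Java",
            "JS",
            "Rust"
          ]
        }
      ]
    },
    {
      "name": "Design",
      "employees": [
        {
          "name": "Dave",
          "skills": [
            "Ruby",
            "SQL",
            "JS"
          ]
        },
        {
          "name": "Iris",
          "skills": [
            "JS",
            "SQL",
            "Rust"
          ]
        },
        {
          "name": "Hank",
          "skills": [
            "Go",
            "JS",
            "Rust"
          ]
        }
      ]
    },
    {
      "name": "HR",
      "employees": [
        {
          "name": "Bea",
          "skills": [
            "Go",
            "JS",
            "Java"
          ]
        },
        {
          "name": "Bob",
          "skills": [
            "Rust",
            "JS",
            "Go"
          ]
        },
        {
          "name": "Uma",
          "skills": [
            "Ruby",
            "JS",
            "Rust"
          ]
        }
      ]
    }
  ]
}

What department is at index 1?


Path: departments[1].name
Value: Engineering

ANSWER: Engineering


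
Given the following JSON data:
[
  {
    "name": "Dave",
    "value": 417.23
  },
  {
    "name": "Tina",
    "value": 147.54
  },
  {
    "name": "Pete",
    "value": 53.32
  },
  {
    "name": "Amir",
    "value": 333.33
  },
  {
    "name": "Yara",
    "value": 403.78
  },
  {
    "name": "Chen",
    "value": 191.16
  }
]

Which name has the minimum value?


Comparing values:
  Dave: 417.23
  Tina: 147.54
  Pete: 53.32
  Amir: 333.33
  Yara: 403.78
  Chen: 191.16
Minimum: Pete (53.32)

ANSWER: Pete


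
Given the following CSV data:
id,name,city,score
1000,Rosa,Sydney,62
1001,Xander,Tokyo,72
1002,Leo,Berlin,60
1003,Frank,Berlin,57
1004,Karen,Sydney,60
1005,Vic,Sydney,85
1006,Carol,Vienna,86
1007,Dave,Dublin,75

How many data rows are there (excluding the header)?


Counting rows (excluding header):
Header: id,name,city,score
Data rows: 8

ANSWER: 8


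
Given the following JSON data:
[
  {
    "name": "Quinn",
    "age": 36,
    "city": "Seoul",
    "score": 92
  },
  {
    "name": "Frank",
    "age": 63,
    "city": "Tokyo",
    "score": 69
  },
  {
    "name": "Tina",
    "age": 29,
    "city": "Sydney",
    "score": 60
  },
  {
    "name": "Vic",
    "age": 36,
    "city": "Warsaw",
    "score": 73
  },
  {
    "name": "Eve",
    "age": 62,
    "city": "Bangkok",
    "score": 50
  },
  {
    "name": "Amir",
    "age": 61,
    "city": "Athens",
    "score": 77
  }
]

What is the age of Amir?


Looking up record where name = Amir
Record index: 5
Field 'age' = 61

ANSWER: 61


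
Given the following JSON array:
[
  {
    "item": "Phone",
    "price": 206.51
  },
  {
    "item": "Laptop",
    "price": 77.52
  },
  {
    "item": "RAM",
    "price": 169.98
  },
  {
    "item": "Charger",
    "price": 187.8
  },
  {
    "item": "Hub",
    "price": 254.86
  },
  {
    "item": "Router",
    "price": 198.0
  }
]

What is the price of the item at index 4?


Array index 4 -> Hub
price = 254.86

ANSWER: 254.86


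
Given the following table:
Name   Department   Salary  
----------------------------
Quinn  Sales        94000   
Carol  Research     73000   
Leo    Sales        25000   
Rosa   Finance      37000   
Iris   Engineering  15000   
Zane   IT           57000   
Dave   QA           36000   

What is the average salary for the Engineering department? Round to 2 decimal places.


Engineering department members:
  Iris: 15000
Sum = 15000
Count = 1
Average = 15000 / 1 = 15000.00

ANSWER: 15000.00


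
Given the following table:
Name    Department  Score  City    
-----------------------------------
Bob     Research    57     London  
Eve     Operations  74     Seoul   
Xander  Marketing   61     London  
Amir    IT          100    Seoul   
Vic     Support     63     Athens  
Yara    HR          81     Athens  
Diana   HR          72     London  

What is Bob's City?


Row 1: Bob
City = London

ANSWER: London


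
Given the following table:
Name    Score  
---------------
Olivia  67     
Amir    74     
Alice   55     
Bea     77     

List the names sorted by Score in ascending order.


Sorting by Score (ascending):
  Alice: 55
  Olivia: 67
  Amir: 74
  Bea: 77


ANSWER: Alice, Olivia, Amir, Bea


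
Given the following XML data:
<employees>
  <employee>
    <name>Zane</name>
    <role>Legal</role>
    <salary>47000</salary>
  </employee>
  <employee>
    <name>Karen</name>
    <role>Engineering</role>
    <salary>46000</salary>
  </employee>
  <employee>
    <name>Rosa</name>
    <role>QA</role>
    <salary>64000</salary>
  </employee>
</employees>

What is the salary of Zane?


Searching for <employee> with <name>Zane</name>
Found at position 1
<salary>47000</salary>

ANSWER: 47000


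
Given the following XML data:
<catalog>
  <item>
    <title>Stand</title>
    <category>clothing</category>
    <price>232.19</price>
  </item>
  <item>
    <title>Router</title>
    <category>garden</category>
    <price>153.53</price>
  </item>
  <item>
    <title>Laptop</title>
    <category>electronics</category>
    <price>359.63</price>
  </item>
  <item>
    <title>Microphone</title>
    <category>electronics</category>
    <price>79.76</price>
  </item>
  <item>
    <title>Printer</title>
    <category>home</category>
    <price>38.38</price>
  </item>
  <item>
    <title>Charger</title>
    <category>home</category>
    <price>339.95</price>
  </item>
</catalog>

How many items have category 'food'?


Scanning <item> elements for <category>food</category>:
Count: 0

ANSWER: 0


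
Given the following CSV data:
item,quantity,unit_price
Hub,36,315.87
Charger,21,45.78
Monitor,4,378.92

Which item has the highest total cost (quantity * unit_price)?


Computing row totals:
  Hub: 11371.32
  Charger: 961.38
  Monitor: 1515.68
Maximum: Hub (11371.32)

ANSWER: Hub


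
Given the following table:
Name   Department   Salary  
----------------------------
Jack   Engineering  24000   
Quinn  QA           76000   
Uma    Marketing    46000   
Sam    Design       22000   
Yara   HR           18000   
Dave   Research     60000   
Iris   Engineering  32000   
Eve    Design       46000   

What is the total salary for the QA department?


QA department members:
  Quinn: 76000
Total = 76000 = 76000

ANSWER: 76000


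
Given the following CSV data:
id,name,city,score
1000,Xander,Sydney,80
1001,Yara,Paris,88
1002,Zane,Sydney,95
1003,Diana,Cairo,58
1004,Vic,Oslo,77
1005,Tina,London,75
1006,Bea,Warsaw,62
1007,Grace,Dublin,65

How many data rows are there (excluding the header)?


Counting rows (excluding header):
Header: id,name,city,score
Data rows: 8

ANSWER: 8


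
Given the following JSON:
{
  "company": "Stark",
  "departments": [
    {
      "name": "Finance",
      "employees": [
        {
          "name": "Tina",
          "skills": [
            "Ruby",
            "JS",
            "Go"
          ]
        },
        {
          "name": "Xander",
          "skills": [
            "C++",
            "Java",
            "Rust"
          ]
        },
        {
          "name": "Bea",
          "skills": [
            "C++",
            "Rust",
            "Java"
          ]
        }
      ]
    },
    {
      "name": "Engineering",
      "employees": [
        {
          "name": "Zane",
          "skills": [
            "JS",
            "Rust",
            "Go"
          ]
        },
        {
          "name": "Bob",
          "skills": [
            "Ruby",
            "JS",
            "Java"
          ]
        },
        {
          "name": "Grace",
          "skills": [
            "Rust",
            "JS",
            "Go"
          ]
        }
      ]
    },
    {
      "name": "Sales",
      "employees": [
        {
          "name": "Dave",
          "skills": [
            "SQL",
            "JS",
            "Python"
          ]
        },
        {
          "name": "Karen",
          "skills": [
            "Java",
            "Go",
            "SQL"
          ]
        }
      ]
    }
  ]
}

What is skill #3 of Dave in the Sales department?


Path: departments[2].employees[0].skills[2]
Value: Python

ANSWER: Python


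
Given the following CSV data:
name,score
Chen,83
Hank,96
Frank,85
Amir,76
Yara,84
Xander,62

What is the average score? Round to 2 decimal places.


Scores: 83, 96, 85, 76, 84, 62
Sum = 486
Count = 6
Average = 486 / 6 = 81.00

ANSWER: 81.00


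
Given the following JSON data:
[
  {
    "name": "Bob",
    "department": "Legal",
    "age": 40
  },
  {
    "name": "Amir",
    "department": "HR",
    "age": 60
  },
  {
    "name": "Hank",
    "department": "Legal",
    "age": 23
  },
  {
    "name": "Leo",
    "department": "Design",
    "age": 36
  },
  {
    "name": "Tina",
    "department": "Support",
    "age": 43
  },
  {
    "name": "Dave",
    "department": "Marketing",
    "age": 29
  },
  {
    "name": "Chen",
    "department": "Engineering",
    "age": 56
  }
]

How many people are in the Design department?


Scanning records for department = Design
  Record 3: Leo
Count: 1

ANSWER: 1


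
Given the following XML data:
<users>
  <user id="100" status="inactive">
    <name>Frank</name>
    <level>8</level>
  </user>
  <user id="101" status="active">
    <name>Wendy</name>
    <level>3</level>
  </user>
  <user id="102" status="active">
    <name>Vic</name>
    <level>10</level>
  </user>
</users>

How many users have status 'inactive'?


Counting users with status='inactive':
  Frank (id=100) -> MATCH
Count: 1

ANSWER: 1


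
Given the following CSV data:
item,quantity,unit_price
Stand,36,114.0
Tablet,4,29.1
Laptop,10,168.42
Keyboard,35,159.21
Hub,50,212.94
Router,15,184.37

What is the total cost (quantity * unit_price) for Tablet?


Row: Tablet
quantity = 4
unit_price = 29.1
total = 4 * 29.1 = 116.4

ANSWER: 116.4


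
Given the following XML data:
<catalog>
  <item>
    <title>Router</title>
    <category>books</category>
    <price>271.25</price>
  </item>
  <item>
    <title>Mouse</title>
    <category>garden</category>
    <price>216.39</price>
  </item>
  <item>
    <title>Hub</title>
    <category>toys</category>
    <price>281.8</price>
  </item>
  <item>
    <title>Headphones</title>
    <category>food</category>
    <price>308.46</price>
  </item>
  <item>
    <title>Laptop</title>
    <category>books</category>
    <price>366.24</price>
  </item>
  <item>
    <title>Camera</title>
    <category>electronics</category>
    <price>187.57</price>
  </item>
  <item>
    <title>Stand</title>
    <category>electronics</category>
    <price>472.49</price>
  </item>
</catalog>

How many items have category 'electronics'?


Scanning <item> elements for <category>electronics</category>:
  Item 6: Camera -> MATCH
  Item 7: Stand -> MATCH
Count: 2

ANSWER: 2


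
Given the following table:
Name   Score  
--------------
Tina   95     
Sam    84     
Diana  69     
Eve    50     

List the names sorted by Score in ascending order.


Sorting by Score (ascending):
  Eve: 50
  Diana: 69
  Sam: 84
  Tina: 95


ANSWER: Eve, Diana, Sam, Tina


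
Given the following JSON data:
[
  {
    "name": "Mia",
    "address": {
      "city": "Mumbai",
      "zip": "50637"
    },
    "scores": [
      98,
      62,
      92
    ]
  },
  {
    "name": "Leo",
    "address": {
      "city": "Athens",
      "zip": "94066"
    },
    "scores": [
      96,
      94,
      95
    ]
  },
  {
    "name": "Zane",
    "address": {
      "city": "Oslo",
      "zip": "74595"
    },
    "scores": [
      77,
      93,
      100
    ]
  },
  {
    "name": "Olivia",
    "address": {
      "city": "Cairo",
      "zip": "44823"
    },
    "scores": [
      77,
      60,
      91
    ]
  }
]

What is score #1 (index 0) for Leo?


Path: records[1].scores[0]
Value: 96

ANSWER: 96


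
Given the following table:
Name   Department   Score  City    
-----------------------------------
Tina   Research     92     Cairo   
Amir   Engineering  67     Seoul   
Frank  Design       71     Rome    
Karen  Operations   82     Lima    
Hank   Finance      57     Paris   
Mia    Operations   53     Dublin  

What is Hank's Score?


Row 5: Hank
Score = 57

ANSWER: 57


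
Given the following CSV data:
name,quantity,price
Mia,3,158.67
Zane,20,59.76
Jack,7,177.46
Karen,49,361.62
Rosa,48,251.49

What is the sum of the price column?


Values in 'price' column:
  Row 1: 158.67
  Row 2: 59.76
  Row 3: 177.46
  Row 4: 361.62
  Row 5: 251.49
Sum = 158.67 + 59.76 + 177.46 + 361.62 + 251.49 = 1009.0

ANSWER: 1009.0


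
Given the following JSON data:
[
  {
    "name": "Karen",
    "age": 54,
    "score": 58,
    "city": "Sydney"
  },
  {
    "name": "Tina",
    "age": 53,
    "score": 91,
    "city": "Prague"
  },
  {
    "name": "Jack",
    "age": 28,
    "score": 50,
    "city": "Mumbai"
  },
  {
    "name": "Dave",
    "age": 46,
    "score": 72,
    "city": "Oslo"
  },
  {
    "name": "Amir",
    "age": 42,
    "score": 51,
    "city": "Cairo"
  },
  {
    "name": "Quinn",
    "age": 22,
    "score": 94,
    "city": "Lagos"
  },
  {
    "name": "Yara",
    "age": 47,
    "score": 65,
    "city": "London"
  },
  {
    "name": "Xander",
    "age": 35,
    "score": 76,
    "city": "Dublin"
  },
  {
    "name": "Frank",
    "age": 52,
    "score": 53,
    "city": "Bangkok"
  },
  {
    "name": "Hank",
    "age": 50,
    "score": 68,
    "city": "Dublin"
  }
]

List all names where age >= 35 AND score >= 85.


Checking both conditions:
  Karen (age=54, score=58) -> no
  Tina (age=53, score=91) -> YES
  Jack (age=28, score=50) -> no
  Dave (age=46, score=72) -> no
  Amir (age=42, score=51) -> no
  Quinn (age=22, score=94) -> no
  Yara (age=47, score=65) -> no
  Xander (age=35, score=76) -> no
  Frank (age=52, score=53) -> no
  Hank (age=50, score=68) -> no


ANSWER: Tina


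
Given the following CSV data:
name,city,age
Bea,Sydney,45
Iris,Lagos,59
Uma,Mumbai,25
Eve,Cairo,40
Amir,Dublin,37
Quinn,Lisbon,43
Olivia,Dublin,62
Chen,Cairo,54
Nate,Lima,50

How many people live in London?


Scanning city column for 'London':
Total matches: 0

ANSWER: 0


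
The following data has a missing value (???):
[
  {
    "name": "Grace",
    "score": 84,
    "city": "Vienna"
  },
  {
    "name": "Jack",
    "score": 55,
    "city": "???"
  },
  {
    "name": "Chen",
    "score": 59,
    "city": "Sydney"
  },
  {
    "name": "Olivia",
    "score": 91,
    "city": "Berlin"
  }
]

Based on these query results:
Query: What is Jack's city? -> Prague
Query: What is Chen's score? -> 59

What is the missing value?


The missing value is Jack's city
From query: Jack's city = Prague

ANSWER: Prague


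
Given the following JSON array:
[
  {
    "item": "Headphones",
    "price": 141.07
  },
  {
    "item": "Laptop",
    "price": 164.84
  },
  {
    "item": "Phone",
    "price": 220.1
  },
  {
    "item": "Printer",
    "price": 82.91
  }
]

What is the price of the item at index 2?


Array index 2 -> Phone
price = 220.1

ANSWER: 220.1


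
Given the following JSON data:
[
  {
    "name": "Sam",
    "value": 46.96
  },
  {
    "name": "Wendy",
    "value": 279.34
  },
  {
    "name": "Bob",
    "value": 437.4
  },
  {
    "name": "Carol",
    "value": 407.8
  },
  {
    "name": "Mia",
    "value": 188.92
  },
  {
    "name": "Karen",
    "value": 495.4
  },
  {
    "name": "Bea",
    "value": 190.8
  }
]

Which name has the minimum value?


Comparing values:
  Sam: 46.96
  Wendy: 279.34
  Bob: 437.4
  Carol: 407.8
  Mia: 188.92
  Karen: 495.4
  Bea: 190.8
Minimum: Sam (46.96)

ANSWER: Sam


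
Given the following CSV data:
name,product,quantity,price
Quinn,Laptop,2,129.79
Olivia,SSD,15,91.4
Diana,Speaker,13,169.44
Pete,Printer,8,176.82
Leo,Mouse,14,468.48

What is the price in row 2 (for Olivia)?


Row 2: Olivia
Column 'price' = 91.4

ANSWER: 91.4


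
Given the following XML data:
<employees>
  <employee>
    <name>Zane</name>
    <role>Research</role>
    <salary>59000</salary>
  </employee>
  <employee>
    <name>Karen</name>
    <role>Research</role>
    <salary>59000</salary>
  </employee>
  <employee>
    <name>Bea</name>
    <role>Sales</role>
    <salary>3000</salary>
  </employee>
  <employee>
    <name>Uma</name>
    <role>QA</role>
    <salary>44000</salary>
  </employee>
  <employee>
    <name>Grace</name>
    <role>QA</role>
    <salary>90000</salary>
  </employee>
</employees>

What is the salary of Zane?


Searching for <employee> with <name>Zane</name>
Found at position 1
<salary>59000</salary>

ANSWER: 59000


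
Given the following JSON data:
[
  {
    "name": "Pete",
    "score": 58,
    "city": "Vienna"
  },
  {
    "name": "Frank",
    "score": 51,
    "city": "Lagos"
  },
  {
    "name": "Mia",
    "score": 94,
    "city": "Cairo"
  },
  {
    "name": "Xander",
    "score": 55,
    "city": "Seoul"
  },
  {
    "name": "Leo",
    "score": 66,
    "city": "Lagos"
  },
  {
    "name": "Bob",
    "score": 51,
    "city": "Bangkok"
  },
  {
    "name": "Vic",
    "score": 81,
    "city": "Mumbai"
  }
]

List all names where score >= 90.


Filtering records where score >= 90:
  Pete (score=58) -> no
  Frank (score=51) -> no
  Mia (score=94) -> YES
  Xander (score=55) -> no
  Leo (score=66) -> no
  Bob (score=51) -> no
  Vic (score=81) -> no


ANSWER: Mia


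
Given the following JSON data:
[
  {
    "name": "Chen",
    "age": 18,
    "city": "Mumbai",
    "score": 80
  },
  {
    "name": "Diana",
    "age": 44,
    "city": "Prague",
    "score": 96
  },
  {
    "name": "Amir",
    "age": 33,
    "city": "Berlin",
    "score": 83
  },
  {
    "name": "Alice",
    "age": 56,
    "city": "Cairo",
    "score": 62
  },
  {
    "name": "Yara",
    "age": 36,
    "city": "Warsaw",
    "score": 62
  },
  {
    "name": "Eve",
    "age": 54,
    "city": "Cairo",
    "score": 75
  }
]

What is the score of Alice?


Looking up record where name = Alice
Record index: 3
Field 'score' = 62

ANSWER: 62


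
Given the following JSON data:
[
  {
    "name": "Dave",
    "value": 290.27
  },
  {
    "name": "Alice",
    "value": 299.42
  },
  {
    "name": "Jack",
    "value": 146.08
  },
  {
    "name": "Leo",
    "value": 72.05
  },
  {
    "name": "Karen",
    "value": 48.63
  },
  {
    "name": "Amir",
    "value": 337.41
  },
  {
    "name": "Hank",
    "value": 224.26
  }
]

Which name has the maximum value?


Comparing values:
  Dave: 290.27
  Alice: 299.42
  Jack: 146.08
  Leo: 72.05
  Karen: 48.63
  Amir: 337.41
  Hank: 224.26
Maximum: Amir (337.41)

ANSWER: Amir


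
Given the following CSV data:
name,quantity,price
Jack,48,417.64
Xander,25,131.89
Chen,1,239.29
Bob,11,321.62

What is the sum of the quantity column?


Values in 'quantity' column:
  Row 1: 48
  Row 2: 25
  Row 3: 1
  Row 4: 11
Sum = 48 + 25 + 1 + 11 = 85

ANSWER: 85


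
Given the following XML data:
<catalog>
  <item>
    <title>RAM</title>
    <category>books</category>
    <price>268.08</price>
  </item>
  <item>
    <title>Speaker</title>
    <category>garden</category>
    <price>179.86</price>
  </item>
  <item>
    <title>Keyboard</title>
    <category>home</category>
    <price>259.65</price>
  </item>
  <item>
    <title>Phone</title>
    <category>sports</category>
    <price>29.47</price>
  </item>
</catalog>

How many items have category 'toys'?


Scanning <item> elements for <category>toys</category>:
Count: 0

ANSWER: 0


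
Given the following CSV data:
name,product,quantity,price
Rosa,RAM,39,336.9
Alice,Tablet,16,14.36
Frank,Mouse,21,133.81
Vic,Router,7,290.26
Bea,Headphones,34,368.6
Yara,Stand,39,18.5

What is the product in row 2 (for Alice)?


Row 2: Alice
Column 'product' = Tablet

ANSWER: Tablet


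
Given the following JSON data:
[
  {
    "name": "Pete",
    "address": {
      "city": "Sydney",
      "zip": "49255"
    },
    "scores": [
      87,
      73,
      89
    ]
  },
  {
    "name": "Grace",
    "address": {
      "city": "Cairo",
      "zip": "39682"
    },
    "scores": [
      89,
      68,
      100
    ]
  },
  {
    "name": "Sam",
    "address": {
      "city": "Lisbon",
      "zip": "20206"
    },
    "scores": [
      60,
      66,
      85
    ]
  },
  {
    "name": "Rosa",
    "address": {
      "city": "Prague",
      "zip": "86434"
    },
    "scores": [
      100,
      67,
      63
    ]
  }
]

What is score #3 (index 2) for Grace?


Path: records[1].scores[2]
Value: 100

ANSWER: 100


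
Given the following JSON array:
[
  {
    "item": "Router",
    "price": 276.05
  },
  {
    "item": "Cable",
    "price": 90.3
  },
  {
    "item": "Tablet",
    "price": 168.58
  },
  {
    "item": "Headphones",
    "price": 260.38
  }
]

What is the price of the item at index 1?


Array index 1 -> Cable
price = 90.3

ANSWER: 90.3


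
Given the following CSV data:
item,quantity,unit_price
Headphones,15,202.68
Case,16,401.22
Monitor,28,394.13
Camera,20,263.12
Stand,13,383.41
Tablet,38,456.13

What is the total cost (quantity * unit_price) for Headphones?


Row: Headphones
quantity = 15
unit_price = 202.68
total = 15 * 202.68 = 3040.2

ANSWER: 3040.2


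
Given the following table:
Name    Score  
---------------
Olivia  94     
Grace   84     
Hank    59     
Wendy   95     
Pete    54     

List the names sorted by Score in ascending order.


Sorting by Score (ascending):
  Pete: 54
  Hank: 59
  Grace: 84
  Olivia: 94
  Wendy: 95


ANSWER: Pete, Hank, Grace, Olivia, Wendy


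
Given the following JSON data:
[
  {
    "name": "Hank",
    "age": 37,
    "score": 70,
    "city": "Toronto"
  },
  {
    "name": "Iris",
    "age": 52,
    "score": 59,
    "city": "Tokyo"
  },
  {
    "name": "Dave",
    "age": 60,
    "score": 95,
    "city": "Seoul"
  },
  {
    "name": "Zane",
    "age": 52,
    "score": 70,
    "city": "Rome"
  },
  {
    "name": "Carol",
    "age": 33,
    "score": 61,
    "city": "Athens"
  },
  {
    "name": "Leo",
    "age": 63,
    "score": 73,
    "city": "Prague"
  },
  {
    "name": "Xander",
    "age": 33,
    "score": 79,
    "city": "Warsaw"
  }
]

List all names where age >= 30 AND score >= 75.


Checking both conditions:
  Hank (age=37, score=70) -> no
  Iris (age=52, score=59) -> no
  Dave (age=60, score=95) -> YES
  Zane (age=52, score=70) -> no
  Carol (age=33, score=61) -> no
  Leo (age=63, score=73) -> no
  Xander (age=33, score=79) -> YES


ANSWER: Dave, Xander


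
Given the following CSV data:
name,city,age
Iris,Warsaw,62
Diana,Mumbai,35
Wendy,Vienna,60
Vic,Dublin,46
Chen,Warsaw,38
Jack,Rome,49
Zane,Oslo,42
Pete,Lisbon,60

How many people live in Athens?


Scanning city column for 'Athens':
Total matches: 0

ANSWER: 0


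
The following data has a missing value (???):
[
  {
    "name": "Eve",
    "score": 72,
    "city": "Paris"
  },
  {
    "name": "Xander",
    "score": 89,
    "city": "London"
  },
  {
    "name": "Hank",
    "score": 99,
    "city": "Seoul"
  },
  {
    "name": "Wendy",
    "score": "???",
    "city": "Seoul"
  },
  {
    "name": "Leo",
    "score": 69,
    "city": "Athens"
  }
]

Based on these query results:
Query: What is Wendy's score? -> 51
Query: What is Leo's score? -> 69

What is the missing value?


The missing value is Wendy's score
From query: Wendy's score = 51

ANSWER: 51


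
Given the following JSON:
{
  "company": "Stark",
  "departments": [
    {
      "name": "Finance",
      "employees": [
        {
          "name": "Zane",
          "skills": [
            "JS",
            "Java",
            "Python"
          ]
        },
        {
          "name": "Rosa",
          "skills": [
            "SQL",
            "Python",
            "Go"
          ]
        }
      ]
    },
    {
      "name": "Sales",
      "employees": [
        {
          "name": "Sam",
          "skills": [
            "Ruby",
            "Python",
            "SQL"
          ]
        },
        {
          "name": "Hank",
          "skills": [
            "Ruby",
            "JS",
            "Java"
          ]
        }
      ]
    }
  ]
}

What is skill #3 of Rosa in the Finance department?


Path: departments[0].employees[1].skills[2]
Value: Go

ANSWER: Go


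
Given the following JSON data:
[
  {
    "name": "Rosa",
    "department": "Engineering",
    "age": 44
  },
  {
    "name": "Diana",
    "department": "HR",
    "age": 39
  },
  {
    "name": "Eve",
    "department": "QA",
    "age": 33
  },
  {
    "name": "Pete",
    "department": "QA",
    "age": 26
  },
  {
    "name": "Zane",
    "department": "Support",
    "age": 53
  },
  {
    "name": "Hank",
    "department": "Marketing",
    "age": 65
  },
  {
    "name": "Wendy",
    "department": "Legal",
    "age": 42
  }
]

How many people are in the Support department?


Scanning records for department = Support
  Record 4: Zane
Count: 1

ANSWER: 1


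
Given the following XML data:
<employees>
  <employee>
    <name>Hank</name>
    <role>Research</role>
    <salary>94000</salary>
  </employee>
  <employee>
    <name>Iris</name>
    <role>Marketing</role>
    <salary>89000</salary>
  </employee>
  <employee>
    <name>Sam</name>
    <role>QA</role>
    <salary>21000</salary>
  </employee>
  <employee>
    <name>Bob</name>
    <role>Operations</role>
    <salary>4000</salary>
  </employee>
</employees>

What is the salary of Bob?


Searching for <employee> with <name>Bob</name>
Found at position 4
<salary>4000</salary>

ANSWER: 4000


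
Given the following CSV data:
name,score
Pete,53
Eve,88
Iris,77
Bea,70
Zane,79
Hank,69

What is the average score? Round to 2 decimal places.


Scores: 53, 88, 77, 70, 79, 69
Sum = 436
Count = 6
Average = 436 / 6 = 72.67

ANSWER: 72.67


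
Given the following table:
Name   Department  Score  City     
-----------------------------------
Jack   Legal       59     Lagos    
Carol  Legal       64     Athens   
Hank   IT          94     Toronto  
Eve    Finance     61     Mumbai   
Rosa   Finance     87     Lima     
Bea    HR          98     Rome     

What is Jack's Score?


Row 1: Jack
Score = 59

ANSWER: 59


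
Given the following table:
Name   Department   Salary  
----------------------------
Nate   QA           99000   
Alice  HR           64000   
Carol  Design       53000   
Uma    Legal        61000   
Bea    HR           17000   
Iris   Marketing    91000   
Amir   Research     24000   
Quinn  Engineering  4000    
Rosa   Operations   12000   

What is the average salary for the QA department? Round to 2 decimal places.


QA department members:
  Nate: 99000
Sum = 99000
Count = 1
Average = 99000 / 1 = 99000.00

ANSWER: 99000.00


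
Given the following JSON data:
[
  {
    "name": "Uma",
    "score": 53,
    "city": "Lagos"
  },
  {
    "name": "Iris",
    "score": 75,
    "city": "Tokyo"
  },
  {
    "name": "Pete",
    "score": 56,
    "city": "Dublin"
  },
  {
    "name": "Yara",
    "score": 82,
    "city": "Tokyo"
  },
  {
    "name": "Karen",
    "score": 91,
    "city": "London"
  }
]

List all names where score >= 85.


Filtering records where score >= 85:
  Uma (score=53) -> no
  Iris (score=75) -> no
  Pete (score=56) -> no
  Yara (score=82) -> no
  Karen (score=91) -> YES


ANSWER: Karen


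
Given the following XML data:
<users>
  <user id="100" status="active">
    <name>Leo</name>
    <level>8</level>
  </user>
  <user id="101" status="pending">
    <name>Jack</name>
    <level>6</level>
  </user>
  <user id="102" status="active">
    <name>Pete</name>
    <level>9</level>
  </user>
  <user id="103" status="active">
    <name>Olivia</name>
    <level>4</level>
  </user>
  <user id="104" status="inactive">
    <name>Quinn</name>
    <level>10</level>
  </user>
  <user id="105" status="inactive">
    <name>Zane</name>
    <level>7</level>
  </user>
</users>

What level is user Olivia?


Finding user: Olivia
<level>4</level>

ANSWER: 4


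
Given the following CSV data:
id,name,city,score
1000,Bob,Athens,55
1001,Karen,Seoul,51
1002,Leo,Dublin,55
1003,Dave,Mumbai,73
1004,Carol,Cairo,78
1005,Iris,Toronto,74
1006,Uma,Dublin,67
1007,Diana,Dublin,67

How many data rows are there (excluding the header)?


Counting rows (excluding header):
Header: id,name,city,score
Data rows: 8

ANSWER: 8


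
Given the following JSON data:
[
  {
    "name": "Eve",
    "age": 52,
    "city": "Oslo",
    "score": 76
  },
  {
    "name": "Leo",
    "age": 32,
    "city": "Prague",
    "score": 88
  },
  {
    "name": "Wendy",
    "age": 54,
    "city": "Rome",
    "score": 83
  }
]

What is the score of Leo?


Looking up record where name = Leo
Record index: 1
Field 'score' = 88

ANSWER: 88


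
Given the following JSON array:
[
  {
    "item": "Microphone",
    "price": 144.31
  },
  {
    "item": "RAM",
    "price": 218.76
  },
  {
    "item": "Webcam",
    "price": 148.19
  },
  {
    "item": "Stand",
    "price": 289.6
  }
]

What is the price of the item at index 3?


Array index 3 -> Stand
price = 289.6

ANSWER: 289.6


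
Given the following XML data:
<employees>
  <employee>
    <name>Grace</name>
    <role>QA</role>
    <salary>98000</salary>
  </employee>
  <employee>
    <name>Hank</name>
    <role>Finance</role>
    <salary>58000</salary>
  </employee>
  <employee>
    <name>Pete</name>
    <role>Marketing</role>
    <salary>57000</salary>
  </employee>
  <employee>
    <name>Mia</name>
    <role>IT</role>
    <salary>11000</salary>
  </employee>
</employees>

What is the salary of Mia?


Searching for <employee> with <name>Mia</name>
Found at position 4
<salary>11000</salary>

ANSWER: 11000


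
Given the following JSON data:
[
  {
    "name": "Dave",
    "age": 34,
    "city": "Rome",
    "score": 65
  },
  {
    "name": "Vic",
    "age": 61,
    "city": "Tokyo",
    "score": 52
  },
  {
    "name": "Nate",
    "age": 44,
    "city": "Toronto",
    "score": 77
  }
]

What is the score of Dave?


Looking up record where name = Dave
Record index: 0
Field 'score' = 65

ANSWER: 65


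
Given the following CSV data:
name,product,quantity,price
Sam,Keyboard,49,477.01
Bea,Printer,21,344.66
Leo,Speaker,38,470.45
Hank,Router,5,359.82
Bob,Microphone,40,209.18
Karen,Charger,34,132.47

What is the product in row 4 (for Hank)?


Row 4: Hank
Column 'product' = Router

ANSWER: Router


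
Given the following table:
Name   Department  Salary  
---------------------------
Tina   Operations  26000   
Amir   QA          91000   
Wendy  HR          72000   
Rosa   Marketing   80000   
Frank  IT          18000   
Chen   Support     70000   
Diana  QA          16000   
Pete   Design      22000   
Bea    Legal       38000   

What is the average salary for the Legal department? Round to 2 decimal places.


Legal department members:
  Bea: 38000
Sum = 38000
Count = 1
Average = 38000 / 1 = 38000.00

ANSWER: 38000.00


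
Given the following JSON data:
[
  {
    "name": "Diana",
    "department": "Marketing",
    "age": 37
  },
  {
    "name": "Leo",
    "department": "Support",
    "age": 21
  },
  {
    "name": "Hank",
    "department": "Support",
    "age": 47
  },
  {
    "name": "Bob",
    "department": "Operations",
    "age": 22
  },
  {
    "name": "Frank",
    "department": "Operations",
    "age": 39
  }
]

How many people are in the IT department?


Scanning records for department = IT
  No matches found
Count: 0

ANSWER: 0


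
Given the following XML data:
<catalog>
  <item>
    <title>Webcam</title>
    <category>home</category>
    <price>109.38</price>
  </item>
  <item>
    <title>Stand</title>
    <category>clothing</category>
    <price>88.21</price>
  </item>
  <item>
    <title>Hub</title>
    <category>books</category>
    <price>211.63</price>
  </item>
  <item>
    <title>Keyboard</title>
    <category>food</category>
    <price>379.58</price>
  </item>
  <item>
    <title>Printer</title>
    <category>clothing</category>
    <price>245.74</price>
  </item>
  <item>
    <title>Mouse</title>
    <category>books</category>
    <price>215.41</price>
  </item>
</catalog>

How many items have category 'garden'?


Scanning <item> elements for <category>garden</category>:
Count: 0

ANSWER: 0


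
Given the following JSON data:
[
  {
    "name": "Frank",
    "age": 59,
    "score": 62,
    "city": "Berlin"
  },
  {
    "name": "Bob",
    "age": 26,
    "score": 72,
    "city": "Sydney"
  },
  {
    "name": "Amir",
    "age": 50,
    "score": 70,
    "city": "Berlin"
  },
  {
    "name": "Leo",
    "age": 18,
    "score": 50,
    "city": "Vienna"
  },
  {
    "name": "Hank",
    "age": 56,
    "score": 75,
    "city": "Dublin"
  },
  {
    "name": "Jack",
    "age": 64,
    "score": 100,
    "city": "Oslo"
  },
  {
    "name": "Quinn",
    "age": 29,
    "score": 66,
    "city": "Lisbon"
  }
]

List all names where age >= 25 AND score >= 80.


Checking both conditions:
  Frank (age=59, score=62) -> no
  Bob (age=26, score=72) -> no
  Amir (age=50, score=70) -> no
  Leo (age=18, score=50) -> no
  Hank (age=56, score=75) -> no
  Jack (age=64, score=100) -> YES
  Quinn (age=29, score=66) -> no


ANSWER: Jack


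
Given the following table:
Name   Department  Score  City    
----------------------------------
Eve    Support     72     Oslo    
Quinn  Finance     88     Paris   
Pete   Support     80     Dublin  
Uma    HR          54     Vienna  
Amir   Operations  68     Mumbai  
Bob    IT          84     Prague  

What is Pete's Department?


Row 3: Pete
Department = Support

ANSWER: Support


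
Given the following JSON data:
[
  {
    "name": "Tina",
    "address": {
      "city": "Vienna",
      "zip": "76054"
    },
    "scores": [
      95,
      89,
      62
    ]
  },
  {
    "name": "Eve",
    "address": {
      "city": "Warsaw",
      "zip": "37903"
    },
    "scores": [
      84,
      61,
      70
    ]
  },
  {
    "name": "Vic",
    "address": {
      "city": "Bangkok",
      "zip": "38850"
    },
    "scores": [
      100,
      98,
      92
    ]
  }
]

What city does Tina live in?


Path: records[0].address.city
Value: Vienna

ANSWER: Vienna


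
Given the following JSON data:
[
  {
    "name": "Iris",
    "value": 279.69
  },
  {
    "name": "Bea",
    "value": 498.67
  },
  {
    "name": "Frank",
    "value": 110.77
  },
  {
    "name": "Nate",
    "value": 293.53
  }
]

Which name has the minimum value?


Comparing values:
  Iris: 279.69
  Bea: 498.67
  Frank: 110.77
  Nate: 293.53
Minimum: Frank (110.77)

ANSWER: Frank


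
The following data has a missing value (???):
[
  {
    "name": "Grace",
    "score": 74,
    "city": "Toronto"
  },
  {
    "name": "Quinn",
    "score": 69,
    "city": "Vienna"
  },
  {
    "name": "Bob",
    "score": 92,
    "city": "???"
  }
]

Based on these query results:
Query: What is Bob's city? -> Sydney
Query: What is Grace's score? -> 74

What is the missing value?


The missing value is Bob's city
From query: Bob's city = Sydney

ANSWER: Sydney


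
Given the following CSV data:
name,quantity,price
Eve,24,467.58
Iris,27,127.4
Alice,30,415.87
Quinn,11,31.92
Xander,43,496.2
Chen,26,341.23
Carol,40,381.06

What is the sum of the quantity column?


Values in 'quantity' column:
  Row 1: 24
  Row 2: 27
  Row 3: 30
  Row 4: 11
  Row 5: 43
  Row 6: 26
  Row 7: 40
Sum = 24 + 27 + 30 + 11 + 43 + 26 + 40 = 201

ANSWER: 201


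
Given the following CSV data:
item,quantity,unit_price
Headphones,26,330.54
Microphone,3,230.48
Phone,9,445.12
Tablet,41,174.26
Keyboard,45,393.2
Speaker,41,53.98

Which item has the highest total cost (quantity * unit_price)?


Computing row totals:
  Headphones: 8594.04
  Microphone: 691.44
  Phone: 4006.08
  Tablet: 7144.66
  Keyboard: 17694.0
  Speaker: 2213.18
Maximum: Keyboard (17694.0)

ANSWER: Keyboard


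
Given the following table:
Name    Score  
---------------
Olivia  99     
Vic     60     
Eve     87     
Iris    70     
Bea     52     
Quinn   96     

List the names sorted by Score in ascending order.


Sorting by Score (ascending):
  Bea: 52
  Vic: 60
  Iris: 70
  Eve: 87
  Quinn: 96
  Olivia: 99


ANSWER: Bea, Vic, Iris, Eve, Quinn, Olivia


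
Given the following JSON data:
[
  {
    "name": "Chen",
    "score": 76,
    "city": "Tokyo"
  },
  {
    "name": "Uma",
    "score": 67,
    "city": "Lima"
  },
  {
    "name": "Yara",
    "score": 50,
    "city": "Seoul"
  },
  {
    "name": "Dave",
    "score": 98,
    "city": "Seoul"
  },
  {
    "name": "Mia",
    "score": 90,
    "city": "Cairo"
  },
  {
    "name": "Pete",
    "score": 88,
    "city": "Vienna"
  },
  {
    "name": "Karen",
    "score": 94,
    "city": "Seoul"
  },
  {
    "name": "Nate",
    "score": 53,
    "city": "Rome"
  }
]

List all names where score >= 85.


Filtering records where score >= 85:
  Chen (score=76) -> no
  Uma (score=67) -> no
  Yara (score=50) -> no
  Dave (score=98) -> YES
  Mia (score=90) -> YES
  Pete (score=88) -> YES
  Karen (score=94) -> YES
  Nate (score=53) -> no


ANSWER: Dave, Mia, Pete, Karen


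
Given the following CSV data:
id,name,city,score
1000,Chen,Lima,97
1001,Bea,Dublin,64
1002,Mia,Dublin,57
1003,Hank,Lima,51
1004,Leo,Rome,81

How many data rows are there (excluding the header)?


Counting rows (excluding header):
Header: id,name,city,score
Data rows: 5

ANSWER: 5


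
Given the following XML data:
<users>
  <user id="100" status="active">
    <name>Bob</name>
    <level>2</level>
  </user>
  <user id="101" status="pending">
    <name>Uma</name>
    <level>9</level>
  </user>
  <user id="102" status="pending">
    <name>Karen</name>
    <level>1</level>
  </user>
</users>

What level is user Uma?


Finding user: Uma
<level>9</level>

ANSWER: 9


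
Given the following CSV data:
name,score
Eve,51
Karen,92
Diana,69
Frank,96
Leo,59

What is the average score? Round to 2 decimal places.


Scores: 51, 92, 69, 96, 59
Sum = 367
Count = 5
Average = 367 / 5 = 73.40

ANSWER: 73.40
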